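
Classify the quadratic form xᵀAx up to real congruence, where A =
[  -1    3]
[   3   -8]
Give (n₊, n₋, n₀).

step 0: pivot -1 → sign −
step 1: pivot 1 → sign +
signature = (1, 1, 0)

Answer: (1, 1, 0)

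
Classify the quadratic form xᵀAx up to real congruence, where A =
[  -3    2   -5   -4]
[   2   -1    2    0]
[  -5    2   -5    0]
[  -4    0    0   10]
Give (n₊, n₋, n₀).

step 0: pivot -3 → sign −
step 1: pivot 1/3 → sign +
step 2: pivot -2 → sign −
step 3: pivot 2 → sign +
signature = (2, 2, 0)

Answer: (2, 2, 0)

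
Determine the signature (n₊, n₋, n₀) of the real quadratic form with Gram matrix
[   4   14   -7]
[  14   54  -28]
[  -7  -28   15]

Answer: (3, 0, 0)

Derivation:
step 0: pivot 4 → sign +
step 1: pivot 5 → sign +
step 2: pivot 3/10 → sign +
signature = (3, 0, 0)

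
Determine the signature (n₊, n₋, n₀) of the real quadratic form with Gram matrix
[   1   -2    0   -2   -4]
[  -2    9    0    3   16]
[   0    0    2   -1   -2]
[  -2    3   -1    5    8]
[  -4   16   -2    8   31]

Answer: (4, 1, 0)

Derivation:
step 0: pivot 1 → sign +
step 1: pivot 5 → sign +
step 2: pivot 2 → sign +
step 3: pivot 3/10 → sign +
step 4: pivot -1 → sign −
signature = (4, 1, 0)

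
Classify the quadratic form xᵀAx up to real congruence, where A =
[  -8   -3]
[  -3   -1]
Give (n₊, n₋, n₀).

step 0: pivot -8 → sign −
step 1: pivot 1/8 → sign +
signature = (1, 1, 0)

Answer: (1, 1, 0)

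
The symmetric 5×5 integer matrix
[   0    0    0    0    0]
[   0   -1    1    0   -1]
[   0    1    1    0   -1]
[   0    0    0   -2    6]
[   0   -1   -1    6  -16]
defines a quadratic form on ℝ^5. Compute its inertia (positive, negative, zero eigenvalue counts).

step 0: pivot -1 → sign −
step 1: pivot 2 → sign +
step 2: pivot -2 → sign −
step 3: pivot 1 → sign +
step 4: row/col 4 already zero → sign 0
signature = (2, 2, 1)

Answer: (2, 2, 1)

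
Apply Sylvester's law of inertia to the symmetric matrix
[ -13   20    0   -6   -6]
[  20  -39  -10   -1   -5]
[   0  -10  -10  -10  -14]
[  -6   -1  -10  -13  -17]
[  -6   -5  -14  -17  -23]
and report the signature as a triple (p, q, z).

Answer: (1, 4, 0)

Derivation:
step 0: pivot -13 → sign −
step 1: pivot -107/13 → sign −
step 2: pivot 230/107 → sign +
step 3: pivot -6/23 → sign −
step 4: pivot -2/5 → sign −
signature = (1, 4, 0)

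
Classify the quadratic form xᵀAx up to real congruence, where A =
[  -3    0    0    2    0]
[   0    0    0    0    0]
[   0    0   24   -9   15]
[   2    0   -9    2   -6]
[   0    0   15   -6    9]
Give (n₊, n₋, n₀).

Answer: (2, 2, 1)

Derivation:
step 0: pivot -3 → sign −
step 1: pivot 24 → sign +
step 2: pivot -1/24 → sign −
step 3: pivot 3 → sign +
step 4: row/col 4 already zero → sign 0
signature = (2, 2, 1)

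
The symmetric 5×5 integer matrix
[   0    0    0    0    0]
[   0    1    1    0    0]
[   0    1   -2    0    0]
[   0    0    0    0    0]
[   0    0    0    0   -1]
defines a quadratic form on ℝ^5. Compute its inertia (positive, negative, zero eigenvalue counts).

step 0: pivot 1 → sign +
step 1: pivot -3 → sign −
step 2: pivot -1 → sign −
step 3: row/col 3 already zero → sign 0
step 4: row/col 4 already zero → sign 0
signature = (1, 2, 2)

Answer: (1, 2, 2)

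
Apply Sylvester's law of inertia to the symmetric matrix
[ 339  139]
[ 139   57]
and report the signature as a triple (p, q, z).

Answer: (2, 0, 0)

Derivation:
step 0: pivot 339 → sign +
step 1: pivot 2/339 → sign +
signature = (2, 0, 0)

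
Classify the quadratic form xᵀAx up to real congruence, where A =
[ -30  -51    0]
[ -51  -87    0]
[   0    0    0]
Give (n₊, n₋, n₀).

step 0: pivot -30 → sign −
step 1: pivot -3/10 → sign −
step 2: row/col 2 already zero → sign 0
signature = (0, 2, 1)

Answer: (0, 2, 1)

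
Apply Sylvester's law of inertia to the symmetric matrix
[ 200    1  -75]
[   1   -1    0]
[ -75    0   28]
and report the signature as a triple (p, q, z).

step 0: pivot 200 → sign +
step 1: pivot -201/200 → sign −
step 2: pivot 1/67 → sign +
signature = (2, 1, 0)

Answer: (2, 1, 0)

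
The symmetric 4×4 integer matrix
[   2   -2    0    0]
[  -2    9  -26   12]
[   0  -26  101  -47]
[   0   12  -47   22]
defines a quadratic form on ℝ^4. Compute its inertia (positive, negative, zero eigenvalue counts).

step 0: pivot 2 → sign +
step 1: pivot 7 → sign +
step 2: pivot 31/7 → sign +
step 3: pivot 3/31 → sign +
signature = (4, 0, 0)

Answer: (4, 0, 0)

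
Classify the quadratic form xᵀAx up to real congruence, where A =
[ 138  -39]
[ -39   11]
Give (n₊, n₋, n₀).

Answer: (1, 1, 0)

Derivation:
step 0: pivot 138 → sign +
step 1: pivot -1/46 → sign −
signature = (1, 1, 0)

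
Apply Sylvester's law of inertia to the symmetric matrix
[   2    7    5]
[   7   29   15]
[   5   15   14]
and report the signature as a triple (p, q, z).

Answer: (3, 0, 0)

Derivation:
step 0: pivot 2 → sign +
step 1: pivot 9/2 → sign +
step 2: pivot 1/9 → sign +
signature = (3, 0, 0)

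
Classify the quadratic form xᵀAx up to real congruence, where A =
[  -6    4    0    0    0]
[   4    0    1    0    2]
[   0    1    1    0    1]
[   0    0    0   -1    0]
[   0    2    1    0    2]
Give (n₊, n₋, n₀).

Answer: (3, 2, 0)

Derivation:
step 0: pivot -6 → sign −
step 1: pivot 8/3 → sign +
step 2: pivot 5/8 → sign +
step 3: pivot -1 → sign −
step 4: pivot 2/5 → sign +
signature = (3, 2, 0)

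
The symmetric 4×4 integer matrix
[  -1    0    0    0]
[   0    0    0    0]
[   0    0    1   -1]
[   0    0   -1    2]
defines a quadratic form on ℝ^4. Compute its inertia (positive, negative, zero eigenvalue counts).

step 0: pivot -1 → sign −
step 1: pivot 1 → sign +
step 2: pivot 1 → sign +
step 3: row/col 3 already zero → sign 0
signature = (2, 1, 1)

Answer: (2, 1, 1)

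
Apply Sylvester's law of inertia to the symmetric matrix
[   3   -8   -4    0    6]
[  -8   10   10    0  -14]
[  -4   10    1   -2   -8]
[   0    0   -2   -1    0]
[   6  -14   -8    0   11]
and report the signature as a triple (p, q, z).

step 0: pivot 3 → sign +
step 1: pivot -34/3 → sign −
step 2: pivot -73/17 → sign −
step 3: pivot -5/73 → sign −
step 4: pivot -3/5 → sign −
signature = (1, 4, 0)

Answer: (1, 4, 0)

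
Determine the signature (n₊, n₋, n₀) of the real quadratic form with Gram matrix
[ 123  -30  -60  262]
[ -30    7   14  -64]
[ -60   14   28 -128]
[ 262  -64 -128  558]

Answer: (1, 2, 1)

Derivation:
step 0: pivot 123 → sign +
step 1: pivot -13/41 → sign −
step 2: pivot -2/39 → sign −
step 3: row/col 3 already zero → sign 0
signature = (1, 2, 1)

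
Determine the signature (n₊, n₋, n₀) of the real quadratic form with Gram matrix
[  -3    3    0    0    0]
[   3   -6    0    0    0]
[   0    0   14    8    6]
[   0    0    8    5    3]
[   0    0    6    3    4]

Answer: (3, 2, 0)

Derivation:
step 0: pivot -3 → sign −
step 1: pivot -3 → sign −
step 2: pivot 14 → sign +
step 3: pivot 3/7 → sign +
step 4: pivot 1 → sign +
signature = (3, 2, 0)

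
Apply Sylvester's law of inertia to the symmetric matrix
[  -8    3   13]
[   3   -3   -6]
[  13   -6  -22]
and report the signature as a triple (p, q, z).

step 0: pivot -8 → sign −
step 1: pivot -15/8 → sign −
step 2: pivot -1/5 → sign −
signature = (0, 3, 0)

Answer: (0, 3, 0)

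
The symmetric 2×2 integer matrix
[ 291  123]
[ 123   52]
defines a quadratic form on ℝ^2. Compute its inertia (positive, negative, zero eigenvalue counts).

step 0: pivot 291 → sign +
step 1: pivot 1/97 → sign +
signature = (2, 0, 0)

Answer: (2, 0, 0)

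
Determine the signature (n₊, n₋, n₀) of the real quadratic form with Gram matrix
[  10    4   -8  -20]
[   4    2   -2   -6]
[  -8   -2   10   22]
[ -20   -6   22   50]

step 0: pivot 10 → sign +
step 1: pivot 2/5 → sign +
step 2: row/col 2 already zero → sign 0
step 3: row/col 3 already zero → sign 0
signature = (2, 0, 2)

Answer: (2, 0, 2)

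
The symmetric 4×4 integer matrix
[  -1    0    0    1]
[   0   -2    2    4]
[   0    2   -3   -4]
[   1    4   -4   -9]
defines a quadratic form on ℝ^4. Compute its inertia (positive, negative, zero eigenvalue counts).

Answer: (0, 3, 1)

Derivation:
step 0: pivot -1 → sign −
step 1: pivot -2 → sign −
step 2: pivot -1 → sign −
step 3: row/col 3 already zero → sign 0
signature = (0, 3, 1)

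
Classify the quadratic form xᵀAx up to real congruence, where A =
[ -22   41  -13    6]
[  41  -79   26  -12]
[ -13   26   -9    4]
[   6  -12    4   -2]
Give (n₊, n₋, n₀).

step 0: pivot -22 → sign −
step 1: pivot -57/22 → sign −
step 2: pivot -2/19 → sign −
step 3: row/col 3 already zero → sign 0
signature = (0, 3, 1)

Answer: (0, 3, 1)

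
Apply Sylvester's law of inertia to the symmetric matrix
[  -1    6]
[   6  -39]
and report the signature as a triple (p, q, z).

step 0: pivot -1 → sign −
step 1: pivot -3 → sign −
signature = (0, 2, 0)

Answer: (0, 2, 0)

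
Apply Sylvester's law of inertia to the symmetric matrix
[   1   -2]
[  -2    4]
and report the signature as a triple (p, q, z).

Answer: (1, 0, 1)

Derivation:
step 0: pivot 1 → sign +
step 1: row/col 1 already zero → sign 0
signature = (1, 0, 1)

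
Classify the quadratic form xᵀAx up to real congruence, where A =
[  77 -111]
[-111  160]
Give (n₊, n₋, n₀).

step 0: pivot 77 → sign +
step 1: pivot -1/77 → sign −
signature = (1, 1, 0)

Answer: (1, 1, 0)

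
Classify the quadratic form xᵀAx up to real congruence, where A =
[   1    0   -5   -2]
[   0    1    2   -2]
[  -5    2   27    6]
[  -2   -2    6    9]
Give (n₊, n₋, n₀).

Answer: (3, 1, 0)

Derivation:
step 0: pivot 1 → sign +
step 1: pivot 1 → sign +
step 2: pivot -2 → sign −
step 3: pivot 1 → sign +
signature = (3, 1, 0)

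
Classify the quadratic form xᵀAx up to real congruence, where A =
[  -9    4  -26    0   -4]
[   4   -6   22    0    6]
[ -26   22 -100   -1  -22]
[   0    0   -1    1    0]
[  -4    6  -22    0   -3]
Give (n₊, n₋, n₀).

step 0: pivot -9 → sign −
step 1: pivot -38/9 → sign −
step 2: pivot 18/19 → sign +
step 3: pivot -1/18 → sign −
step 4: pivot 3 → sign +
signature = (2, 3, 0)

Answer: (2, 3, 0)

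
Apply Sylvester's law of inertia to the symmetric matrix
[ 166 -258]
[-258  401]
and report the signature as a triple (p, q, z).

step 0: pivot 166 → sign +
step 1: pivot 1/83 → sign +
signature = (2, 0, 0)

Answer: (2, 0, 0)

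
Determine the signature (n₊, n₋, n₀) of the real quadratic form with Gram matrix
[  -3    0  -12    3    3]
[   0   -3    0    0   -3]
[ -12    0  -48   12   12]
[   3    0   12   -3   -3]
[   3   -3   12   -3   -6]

step 0: pivot -3 → sign −
step 1: pivot -3 → sign −
step 2: row/col 2 already zero → sign 0
step 3: row/col 3 already zero → sign 0
step 4: row/col 4 already zero → sign 0
signature = (0, 2, 3)

Answer: (0, 2, 3)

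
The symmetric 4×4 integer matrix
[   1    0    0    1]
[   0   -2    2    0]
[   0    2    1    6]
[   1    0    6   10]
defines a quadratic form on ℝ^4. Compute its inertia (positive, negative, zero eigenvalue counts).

step 0: pivot 1 → sign +
step 1: pivot -2 → sign −
step 2: pivot 3 → sign +
step 3: pivot -3 → sign −
signature = (2, 2, 0)

Answer: (2, 2, 0)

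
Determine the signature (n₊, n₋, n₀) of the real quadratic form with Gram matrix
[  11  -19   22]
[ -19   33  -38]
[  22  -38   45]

Answer: (3, 0, 0)

Derivation:
step 0: pivot 11 → sign +
step 1: pivot 2/11 → sign +
step 2: pivot 1 → sign +
signature = (3, 0, 0)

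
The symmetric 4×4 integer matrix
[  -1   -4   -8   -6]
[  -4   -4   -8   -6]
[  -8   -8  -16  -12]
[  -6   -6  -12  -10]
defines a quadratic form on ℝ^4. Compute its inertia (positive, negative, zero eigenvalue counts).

step 0: pivot -1 → sign −
step 1: pivot 12 → sign +
step 2: pivot -1 → sign −
step 3: row/col 3 already zero → sign 0
signature = (1, 2, 1)

Answer: (1, 2, 1)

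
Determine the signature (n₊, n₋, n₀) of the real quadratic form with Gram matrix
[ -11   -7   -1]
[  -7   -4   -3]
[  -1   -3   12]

step 0: pivot -11 → sign −
step 1: pivot 5/11 → sign +
step 2: pivot -1/5 → sign −
signature = (1, 2, 0)

Answer: (1, 2, 0)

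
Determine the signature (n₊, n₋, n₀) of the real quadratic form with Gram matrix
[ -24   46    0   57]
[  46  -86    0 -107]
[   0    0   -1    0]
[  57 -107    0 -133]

Answer: (2, 2, 0)

Derivation:
step 0: pivot -24 → sign −
step 1: pivot 13/6 → sign +
step 2: pivot -1 → sign −
step 3: pivot 1/26 → sign +
signature = (2, 2, 0)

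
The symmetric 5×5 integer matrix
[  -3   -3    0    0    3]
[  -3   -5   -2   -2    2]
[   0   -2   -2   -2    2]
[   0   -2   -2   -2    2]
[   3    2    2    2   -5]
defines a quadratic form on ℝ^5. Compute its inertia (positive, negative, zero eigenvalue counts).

step 0: pivot -3 → sign −
step 1: pivot -2 → sign −
step 2: pivot -3/2 → sign −
step 3: pivot 6 → sign +
step 4: row/col 4 already zero → sign 0
signature = (1, 3, 1)

Answer: (1, 3, 1)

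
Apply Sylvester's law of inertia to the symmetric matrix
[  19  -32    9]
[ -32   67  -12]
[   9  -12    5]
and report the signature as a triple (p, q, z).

Answer: (2, 1, 0)

Derivation:
step 0: pivot 19 → sign +
step 1: pivot 249/19 → sign +
step 2: pivot -2/83 → sign −
signature = (2, 1, 0)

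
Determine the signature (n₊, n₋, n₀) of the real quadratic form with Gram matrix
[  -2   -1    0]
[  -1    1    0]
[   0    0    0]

Answer: (1, 1, 1)

Derivation:
step 0: pivot -2 → sign −
step 1: pivot 3/2 → sign +
step 2: row/col 2 already zero → sign 0
signature = (1, 1, 1)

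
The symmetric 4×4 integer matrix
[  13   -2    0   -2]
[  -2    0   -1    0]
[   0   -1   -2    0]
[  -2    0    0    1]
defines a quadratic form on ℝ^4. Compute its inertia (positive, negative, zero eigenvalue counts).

step 0: pivot 13 → sign +
step 1: pivot -4/13 → sign −
step 2: pivot 5/4 → sign +
step 3: pivot 1/5 → sign +
signature = (3, 1, 0)

Answer: (3, 1, 0)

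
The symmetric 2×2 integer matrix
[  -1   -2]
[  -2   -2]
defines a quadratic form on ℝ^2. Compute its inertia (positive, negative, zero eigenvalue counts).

Answer: (1, 1, 0)

Derivation:
step 0: pivot -1 → sign −
step 1: pivot 2 → sign +
signature = (1, 1, 0)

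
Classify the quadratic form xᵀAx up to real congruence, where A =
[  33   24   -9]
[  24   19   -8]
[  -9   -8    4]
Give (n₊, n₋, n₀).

Answer: (3, 0, 0)

Derivation:
step 0: pivot 33 → sign +
step 1: pivot 17/11 → sign +
step 2: pivot 3/17 → sign +
signature = (3, 0, 0)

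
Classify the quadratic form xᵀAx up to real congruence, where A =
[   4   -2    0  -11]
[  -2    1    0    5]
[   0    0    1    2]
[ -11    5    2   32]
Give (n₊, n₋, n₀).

Answer: (3, 1, 0)

Derivation:
step 0: pivot 4 → sign +
step 1: pivot 1 → sign +
step 2: pivot -9/4 → sign −
step 3: pivot 1/9 → sign +
signature = (3, 1, 0)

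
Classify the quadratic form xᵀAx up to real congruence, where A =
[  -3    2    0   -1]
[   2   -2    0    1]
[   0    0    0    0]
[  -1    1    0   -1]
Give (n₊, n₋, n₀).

step 0: pivot -3 → sign −
step 1: pivot -2/3 → sign −
step 2: pivot -1/2 → sign −
step 3: row/col 3 already zero → sign 0
signature = (0, 3, 1)

Answer: (0, 3, 1)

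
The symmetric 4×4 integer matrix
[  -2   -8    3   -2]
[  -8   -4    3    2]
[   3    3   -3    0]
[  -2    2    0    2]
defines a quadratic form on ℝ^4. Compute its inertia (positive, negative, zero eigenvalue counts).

step 0: pivot -2 → sign −
step 1: pivot 28 → sign +
step 2: pivot -39/28 → sign −
step 3: pivot 6/13 → sign +
signature = (2, 2, 0)

Answer: (2, 2, 0)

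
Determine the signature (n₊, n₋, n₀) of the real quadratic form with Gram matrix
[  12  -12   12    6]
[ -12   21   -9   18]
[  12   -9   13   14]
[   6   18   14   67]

Answer: (2, 0, 2)

Derivation:
step 0: pivot 12 → sign +
step 1: pivot 9 → sign +
step 2: row/col 2 already zero → sign 0
step 3: row/col 3 already zero → sign 0
signature = (2, 0, 2)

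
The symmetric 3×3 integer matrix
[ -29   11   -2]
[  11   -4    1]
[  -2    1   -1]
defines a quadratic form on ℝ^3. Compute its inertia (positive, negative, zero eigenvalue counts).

Answer: (1, 2, 0)

Derivation:
step 0: pivot -29 → sign −
step 1: pivot 5/29 → sign +
step 2: pivot -6/5 → sign −
signature = (1, 2, 0)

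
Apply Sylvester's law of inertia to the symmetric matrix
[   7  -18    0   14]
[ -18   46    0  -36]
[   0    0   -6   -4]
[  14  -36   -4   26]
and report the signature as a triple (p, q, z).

step 0: pivot 7 → sign +
step 1: pivot -2/7 → sign −
step 2: pivot -6 → sign −
step 3: pivot 2/3 → sign +
signature = (2, 2, 0)

Answer: (2, 2, 0)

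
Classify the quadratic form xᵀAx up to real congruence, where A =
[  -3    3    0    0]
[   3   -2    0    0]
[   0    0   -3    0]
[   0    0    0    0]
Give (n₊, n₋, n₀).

step 0: pivot -3 → sign −
step 1: pivot 1 → sign +
step 2: pivot -3 → sign −
step 3: row/col 3 already zero → sign 0
signature = (1, 2, 1)

Answer: (1, 2, 1)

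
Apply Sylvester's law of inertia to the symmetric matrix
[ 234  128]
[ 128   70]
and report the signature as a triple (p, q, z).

Answer: (1, 1, 0)

Derivation:
step 0: pivot 234 → sign +
step 1: pivot -2/117 → sign −
signature = (1, 1, 0)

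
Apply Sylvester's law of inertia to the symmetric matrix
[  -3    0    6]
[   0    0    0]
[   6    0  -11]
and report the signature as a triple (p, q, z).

Answer: (1, 1, 1)

Derivation:
step 0: pivot -3 → sign −
step 1: pivot 1 → sign +
step 2: row/col 2 already zero → sign 0
signature = (1, 1, 1)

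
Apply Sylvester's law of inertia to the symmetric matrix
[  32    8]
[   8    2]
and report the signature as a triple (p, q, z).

step 0: pivot 32 → sign +
step 1: row/col 1 already zero → sign 0
signature = (1, 0, 1)

Answer: (1, 0, 1)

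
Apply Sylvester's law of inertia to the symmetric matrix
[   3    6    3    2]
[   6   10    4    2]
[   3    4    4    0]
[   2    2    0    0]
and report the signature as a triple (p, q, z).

Answer: (3, 1, 0)

Derivation:
step 0: pivot 3 → sign +
step 1: pivot -2 → sign −
step 2: pivot 3 → sign +
step 3: pivot 2/3 → sign +
signature = (3, 1, 0)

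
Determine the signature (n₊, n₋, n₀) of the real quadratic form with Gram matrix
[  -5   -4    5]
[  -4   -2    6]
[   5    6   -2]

Answer: (1, 2, 0)

Derivation:
step 0: pivot -5 → sign −
step 1: pivot 6/5 → sign +
step 2: pivot -1/3 → sign −
signature = (1, 2, 0)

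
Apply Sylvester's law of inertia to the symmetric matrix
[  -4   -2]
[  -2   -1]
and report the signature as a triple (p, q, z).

Answer: (0, 1, 1)

Derivation:
step 0: pivot -4 → sign −
step 1: row/col 1 already zero → sign 0
signature = (0, 1, 1)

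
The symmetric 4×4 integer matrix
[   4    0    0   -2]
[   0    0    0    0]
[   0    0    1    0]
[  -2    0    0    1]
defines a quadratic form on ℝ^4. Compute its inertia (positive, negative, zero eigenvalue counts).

Answer: (2, 0, 2)

Derivation:
step 0: pivot 4 → sign +
step 1: pivot 1 → sign +
step 2: row/col 2 already zero → sign 0
step 3: row/col 3 already zero → sign 0
signature = (2, 0, 2)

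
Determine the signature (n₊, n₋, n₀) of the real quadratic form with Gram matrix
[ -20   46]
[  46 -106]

Answer: (0, 2, 0)

Derivation:
step 0: pivot -20 → sign −
step 1: pivot -1/5 → sign −
signature = (0, 2, 0)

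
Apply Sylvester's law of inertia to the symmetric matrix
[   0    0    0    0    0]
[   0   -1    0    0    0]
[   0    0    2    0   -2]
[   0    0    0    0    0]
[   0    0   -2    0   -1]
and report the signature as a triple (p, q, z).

Answer: (1, 2, 2)

Derivation:
step 0: pivot -1 → sign −
step 1: pivot 2 → sign +
step 2: pivot -3 → sign −
step 3: row/col 3 already zero → sign 0
step 4: row/col 4 already zero → sign 0
signature = (1, 2, 2)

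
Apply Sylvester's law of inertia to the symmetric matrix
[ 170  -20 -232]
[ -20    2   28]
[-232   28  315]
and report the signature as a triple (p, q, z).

Answer: (1, 2, 0)

Derivation:
step 0: pivot 170 → sign +
step 1: pivot -6/17 → sign −
step 2: pivot -1/5 → sign −
signature = (1, 2, 0)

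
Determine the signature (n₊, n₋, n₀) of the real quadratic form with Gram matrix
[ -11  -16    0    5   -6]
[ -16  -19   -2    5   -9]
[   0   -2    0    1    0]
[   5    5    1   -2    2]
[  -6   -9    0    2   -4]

Answer: (2, 3, 0)

Derivation:
step 0: pivot -11 → sign −
step 1: pivot 47/11 → sign +
step 2: pivot -44/47 → sign −
step 3: pivot -41/44 → sign −
step 4: pivot 3/41 → sign +
signature = (2, 3, 0)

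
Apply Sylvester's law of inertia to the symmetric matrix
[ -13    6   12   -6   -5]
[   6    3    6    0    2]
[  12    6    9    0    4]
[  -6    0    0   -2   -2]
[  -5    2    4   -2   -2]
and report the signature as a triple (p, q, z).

Answer: (1, 4, 0)

Derivation:
step 0: pivot -13 → sign −
step 1: pivot 75/13 → sign +
step 2: pivot -3 → sign −
step 3: pivot -14/25 → sign −
step 4: pivot -1/21 → sign −
signature = (1, 4, 0)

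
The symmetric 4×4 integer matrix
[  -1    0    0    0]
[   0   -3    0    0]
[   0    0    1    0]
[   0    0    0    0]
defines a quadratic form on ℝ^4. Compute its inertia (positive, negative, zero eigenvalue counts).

step 0: pivot -1 → sign −
step 1: pivot -3 → sign −
step 2: pivot 1 → sign +
step 3: row/col 3 already zero → sign 0
signature = (1, 2, 1)

Answer: (1, 2, 1)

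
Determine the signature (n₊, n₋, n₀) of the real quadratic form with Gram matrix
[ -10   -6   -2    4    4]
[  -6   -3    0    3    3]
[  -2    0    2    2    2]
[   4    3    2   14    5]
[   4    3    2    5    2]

Answer: (3, 1, 1)

Derivation:
step 0: pivot -10 → sign −
step 1: pivot 3/5 → sign +
step 2: pivot 15 → sign +
step 3: pivot 3/5 → sign +
step 4: row/col 4 already zero → sign 0
signature = (3, 1, 1)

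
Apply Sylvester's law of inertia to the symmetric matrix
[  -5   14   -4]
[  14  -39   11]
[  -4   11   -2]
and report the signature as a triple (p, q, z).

Answer: (2, 1, 0)

Derivation:
step 0: pivot -5 → sign −
step 1: pivot 1/5 → sign +
step 2: pivot 1 → sign +
signature = (2, 1, 0)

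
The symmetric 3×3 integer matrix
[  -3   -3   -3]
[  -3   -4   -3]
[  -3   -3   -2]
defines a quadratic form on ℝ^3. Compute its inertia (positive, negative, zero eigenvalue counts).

Answer: (1, 2, 0)

Derivation:
step 0: pivot -3 → sign −
step 1: pivot -1 → sign −
step 2: pivot 1 → sign +
signature = (1, 2, 0)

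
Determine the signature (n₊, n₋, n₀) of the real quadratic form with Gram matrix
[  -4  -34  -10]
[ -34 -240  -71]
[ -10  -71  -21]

Answer: (1, 1, 1)

Derivation:
step 0: pivot -4 → sign −
step 1: pivot 49 → sign +
step 2: row/col 2 already zero → sign 0
signature = (1, 1, 1)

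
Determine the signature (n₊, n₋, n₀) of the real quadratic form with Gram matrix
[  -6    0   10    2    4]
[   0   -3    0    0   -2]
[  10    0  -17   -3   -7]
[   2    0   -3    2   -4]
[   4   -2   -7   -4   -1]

step 0: pivot -6 → sign −
step 1: pivot -3 → sign −
step 2: pivot -1/3 → sign −
step 3: pivot 3 → sign +
step 4: pivot 1/3 → sign +
signature = (2, 3, 0)

Answer: (2, 3, 0)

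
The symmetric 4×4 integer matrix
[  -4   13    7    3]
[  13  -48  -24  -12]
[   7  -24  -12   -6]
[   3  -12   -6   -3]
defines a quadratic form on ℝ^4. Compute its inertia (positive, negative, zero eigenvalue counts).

step 0: pivot -4 → sign −
step 1: pivot -23/4 → sign −
step 2: pivot 12/23 → sign +
step 3: row/col 3 already zero → sign 0
signature = (1, 2, 1)

Answer: (1, 2, 1)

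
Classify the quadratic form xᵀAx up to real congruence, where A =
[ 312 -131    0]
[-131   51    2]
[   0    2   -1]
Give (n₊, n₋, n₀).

step 0: pivot 312 → sign +
step 1: pivot -1249/312 → sign −
step 2: pivot -1/1249 → sign −
signature = (1, 2, 0)

Answer: (1, 2, 0)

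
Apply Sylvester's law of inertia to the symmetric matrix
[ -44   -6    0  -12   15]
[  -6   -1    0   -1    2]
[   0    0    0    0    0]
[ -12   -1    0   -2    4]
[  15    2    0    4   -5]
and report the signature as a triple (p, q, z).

step 0: pivot -44 → sign −
step 1: pivot -2/11 → sign −
step 2: pivot 7/2 → sign +
step 3: pivot 3/28 → sign +
step 4: row/col 4 already zero → sign 0
signature = (2, 2, 1)

Answer: (2, 2, 1)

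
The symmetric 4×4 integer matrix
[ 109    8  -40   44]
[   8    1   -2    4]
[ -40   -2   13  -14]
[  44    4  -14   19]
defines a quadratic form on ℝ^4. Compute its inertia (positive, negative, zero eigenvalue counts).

step 0: pivot 109 → sign +
step 1: pivot 45/109 → sign +
step 2: pivot -19/5 → sign −
step 3: pivot -3/19 → sign −
signature = (2, 2, 0)

Answer: (2, 2, 0)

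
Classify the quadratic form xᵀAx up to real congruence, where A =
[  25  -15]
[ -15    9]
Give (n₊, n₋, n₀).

Answer: (1, 0, 1)

Derivation:
step 0: pivot 25 → sign +
step 1: row/col 1 already zero → sign 0
signature = (1, 0, 1)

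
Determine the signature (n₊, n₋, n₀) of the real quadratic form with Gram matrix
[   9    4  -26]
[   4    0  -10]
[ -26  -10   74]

Answer: (2, 1, 0)

Derivation:
step 0: pivot 9 → sign +
step 1: pivot -16/9 → sign −
step 2: pivot 1/4 → sign +
signature = (2, 1, 0)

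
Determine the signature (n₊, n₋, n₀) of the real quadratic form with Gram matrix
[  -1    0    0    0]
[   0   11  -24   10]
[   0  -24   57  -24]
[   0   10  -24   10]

step 0: pivot -1 → sign −
step 1: pivot 11 → sign +
step 2: pivot 51/11 → sign +
step 3: pivot -2/17 → sign −
signature = (2, 2, 0)

Answer: (2, 2, 0)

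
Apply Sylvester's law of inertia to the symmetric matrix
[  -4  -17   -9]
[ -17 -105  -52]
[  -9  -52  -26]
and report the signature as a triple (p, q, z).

Answer: (1, 2, 0)

Derivation:
step 0: pivot -4 → sign −
step 1: pivot -131/4 → sign −
step 2: pivot 3/131 → sign +
signature = (1, 2, 0)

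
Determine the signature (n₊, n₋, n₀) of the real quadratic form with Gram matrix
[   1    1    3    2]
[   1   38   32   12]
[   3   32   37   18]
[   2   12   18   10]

Answer: (4, 0, 0)

Derivation:
step 0: pivot 1 → sign +
step 1: pivot 37 → sign +
step 2: pivot 195/37 → sign +
step 3: pivot 2/195 → sign +
signature = (4, 0, 0)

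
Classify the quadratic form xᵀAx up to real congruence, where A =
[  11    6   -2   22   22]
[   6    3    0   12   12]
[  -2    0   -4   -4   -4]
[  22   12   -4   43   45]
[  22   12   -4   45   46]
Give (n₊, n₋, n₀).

Answer: (2, 2, 1)

Derivation:
step 0: pivot 11 → sign +
step 1: pivot -3/11 → sign −
step 2: pivot -1 → sign −
step 3: pivot 3 → sign +
step 4: row/col 4 already zero → sign 0
signature = (2, 2, 1)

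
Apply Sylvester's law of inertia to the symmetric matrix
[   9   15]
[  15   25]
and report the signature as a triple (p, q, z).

step 0: pivot 9 → sign +
step 1: row/col 1 already zero → sign 0
signature = (1, 0, 1)

Answer: (1, 0, 1)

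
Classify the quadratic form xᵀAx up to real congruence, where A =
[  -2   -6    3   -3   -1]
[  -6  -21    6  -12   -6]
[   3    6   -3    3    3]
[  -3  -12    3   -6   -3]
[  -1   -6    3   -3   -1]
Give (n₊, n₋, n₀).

Answer: (2, 3, 0)

Derivation:
step 0: pivot -2 → sign −
step 1: pivot -3 → sign −
step 2: pivot 9/2 → sign +
step 3: pivot 1 → sign +
step 4: pivot -2 → sign −
signature = (2, 3, 0)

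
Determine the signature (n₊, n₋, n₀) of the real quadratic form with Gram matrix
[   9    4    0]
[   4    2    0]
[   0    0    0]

Answer: (2, 0, 1)

Derivation:
step 0: pivot 9 → sign +
step 1: pivot 2/9 → sign +
step 2: row/col 2 already zero → sign 0
signature = (2, 0, 1)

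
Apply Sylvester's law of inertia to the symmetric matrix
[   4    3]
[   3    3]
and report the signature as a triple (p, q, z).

step 0: pivot 4 → sign +
step 1: pivot 3/4 → sign +
signature = (2, 0, 0)

Answer: (2, 0, 0)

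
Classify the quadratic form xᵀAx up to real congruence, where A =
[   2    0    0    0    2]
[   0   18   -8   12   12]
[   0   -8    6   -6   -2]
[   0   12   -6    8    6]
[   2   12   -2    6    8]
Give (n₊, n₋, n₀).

Answer: (3, 1, 1)

Derivation:
step 0: pivot 2 → sign +
step 1: pivot 18 → sign +
step 2: pivot 22/9 → sign +
step 3: pivot -2/11 → sign −
step 4: row/col 4 already zero → sign 0
signature = (3, 1, 1)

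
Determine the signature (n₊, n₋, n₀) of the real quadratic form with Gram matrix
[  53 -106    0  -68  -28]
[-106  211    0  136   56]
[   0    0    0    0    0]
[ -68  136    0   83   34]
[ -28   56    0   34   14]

Answer: (2, 2, 1)

Derivation:
step 0: pivot 53 → sign +
step 1: pivot -1 → sign −
step 2: pivot -225/53 → sign −
step 3: pivot 2/25 → sign +
step 4: row/col 4 already zero → sign 0
signature = (2, 2, 1)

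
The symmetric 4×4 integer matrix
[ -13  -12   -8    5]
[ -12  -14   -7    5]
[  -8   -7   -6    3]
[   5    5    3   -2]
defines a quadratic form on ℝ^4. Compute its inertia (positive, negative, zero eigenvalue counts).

Answer: (0, 4, 0)

Derivation:
step 0: pivot -13 → sign −
step 1: pivot -38/13 → sign −
step 2: pivot -39/38 → sign −
step 3: pivot -1/39 → sign −
signature = (0, 4, 0)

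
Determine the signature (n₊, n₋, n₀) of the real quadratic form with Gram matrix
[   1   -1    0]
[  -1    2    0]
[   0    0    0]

Answer: (2, 0, 1)

Derivation:
step 0: pivot 1 → sign +
step 1: pivot 1 → sign +
step 2: row/col 2 already zero → sign 0
signature = (2, 0, 1)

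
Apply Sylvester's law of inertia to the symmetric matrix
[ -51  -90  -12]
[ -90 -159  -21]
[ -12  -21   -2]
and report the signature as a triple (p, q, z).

Answer: (1, 2, 0)

Derivation:
step 0: pivot -51 → sign −
step 1: pivot -3/17 → sign −
step 2: pivot 1 → sign +
signature = (1, 2, 0)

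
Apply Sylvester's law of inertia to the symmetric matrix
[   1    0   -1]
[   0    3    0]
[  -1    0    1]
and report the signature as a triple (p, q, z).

Answer: (2, 0, 1)

Derivation:
step 0: pivot 1 → sign +
step 1: pivot 3 → sign +
step 2: row/col 2 already zero → sign 0
signature = (2, 0, 1)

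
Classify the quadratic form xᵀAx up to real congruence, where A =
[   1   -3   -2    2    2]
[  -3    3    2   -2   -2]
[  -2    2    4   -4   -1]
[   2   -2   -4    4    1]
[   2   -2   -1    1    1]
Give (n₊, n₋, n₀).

step 0: pivot 1 → sign +
step 1: pivot -6 → sign −
step 2: pivot 8/3 → sign +
step 3: pivot -3/8 → sign −
step 4: row/col 4 already zero → sign 0
signature = (2, 2, 1)

Answer: (2, 2, 1)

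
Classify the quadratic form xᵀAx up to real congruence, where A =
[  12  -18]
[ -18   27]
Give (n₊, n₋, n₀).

step 0: pivot 12 → sign +
step 1: row/col 1 already zero → sign 0
signature = (1, 0, 1)

Answer: (1, 0, 1)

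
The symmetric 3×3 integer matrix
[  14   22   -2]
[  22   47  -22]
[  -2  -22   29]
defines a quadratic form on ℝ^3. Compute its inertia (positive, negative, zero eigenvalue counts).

Answer: (3, 0, 0)

Derivation:
step 0: pivot 14 → sign +
step 1: pivot 87/7 → sign +
step 2: pivot 3/29 → sign +
signature = (3, 0, 0)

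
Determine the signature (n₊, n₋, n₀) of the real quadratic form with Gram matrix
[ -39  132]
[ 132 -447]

step 0: pivot -39 → sign −
step 1: pivot -3/13 → sign −
signature = (0, 2, 0)

Answer: (0, 2, 0)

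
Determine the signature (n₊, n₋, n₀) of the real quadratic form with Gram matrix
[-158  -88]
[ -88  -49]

step 0: pivot -158 → sign −
step 1: pivot 1/79 → sign +
signature = (1, 1, 0)

Answer: (1, 1, 0)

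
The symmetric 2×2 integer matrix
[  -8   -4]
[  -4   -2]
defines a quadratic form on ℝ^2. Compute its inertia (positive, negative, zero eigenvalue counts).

step 0: pivot -8 → sign −
step 1: row/col 1 already zero → sign 0
signature = (0, 1, 1)

Answer: (0, 1, 1)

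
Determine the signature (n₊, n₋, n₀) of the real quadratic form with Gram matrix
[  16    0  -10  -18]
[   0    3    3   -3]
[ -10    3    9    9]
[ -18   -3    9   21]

step 0: pivot 16 → sign +
step 1: pivot 3 → sign +
step 2: pivot -1/4 → sign −
step 3: row/col 3 already zero → sign 0
signature = (2, 1, 1)

Answer: (2, 1, 1)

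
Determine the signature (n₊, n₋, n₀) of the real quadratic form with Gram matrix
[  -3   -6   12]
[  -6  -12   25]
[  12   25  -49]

step 0: pivot -3 → sign −
step 1: pivot -1 → sign −
step 2: pivot 1 → sign +
signature = (1, 2, 0)

Answer: (1, 2, 0)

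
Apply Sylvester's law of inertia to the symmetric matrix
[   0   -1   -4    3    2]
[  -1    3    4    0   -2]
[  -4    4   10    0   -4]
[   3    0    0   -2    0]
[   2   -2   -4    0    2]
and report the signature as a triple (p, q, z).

Answer: (4, 1, 0)

Derivation:
step 0: pivot 3 → sign +
step 1: pivot -1/3 → sign −
step 2: pivot 26 → sign +
step 3: pivot 37/13 → sign +
step 4: pivot 6/37 → sign +
signature = (4, 1, 0)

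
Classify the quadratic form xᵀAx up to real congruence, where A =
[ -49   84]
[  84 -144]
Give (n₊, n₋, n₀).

step 0: pivot -49 → sign −
step 1: row/col 1 already zero → sign 0
signature = (0, 1, 1)

Answer: (0, 1, 1)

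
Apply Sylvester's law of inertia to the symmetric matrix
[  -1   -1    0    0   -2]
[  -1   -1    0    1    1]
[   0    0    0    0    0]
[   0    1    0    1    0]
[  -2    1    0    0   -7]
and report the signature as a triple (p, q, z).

step 0: pivot -1 → sign −
step 1: pivot 1 → sign +
step 2: pivot -1 → sign −
step 3: pivot 6 → sign +
step 4: row/col 4 already zero → sign 0
signature = (2, 2, 1)

Answer: (2, 2, 1)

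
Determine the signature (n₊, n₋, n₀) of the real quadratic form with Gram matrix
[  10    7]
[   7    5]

Answer: (2, 0, 0)

Derivation:
step 0: pivot 10 → sign +
step 1: pivot 1/10 → sign +
signature = (2, 0, 0)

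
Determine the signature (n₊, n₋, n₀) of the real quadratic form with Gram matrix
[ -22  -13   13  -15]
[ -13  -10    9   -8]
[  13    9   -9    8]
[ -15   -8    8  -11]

step 0: pivot -22 → sign −
step 1: pivot -51/22 → sign −
step 2: pivot -29/51 → sign −
step 3: pivot -6/29 → sign −
signature = (0, 4, 0)

Answer: (0, 4, 0)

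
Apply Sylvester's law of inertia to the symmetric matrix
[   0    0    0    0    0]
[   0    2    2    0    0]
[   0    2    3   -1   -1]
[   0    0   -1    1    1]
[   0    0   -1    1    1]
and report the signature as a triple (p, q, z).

Answer: (2, 0, 3)

Derivation:
step 0: pivot 2 → sign +
step 1: pivot 1 → sign +
step 2: row/col 2 already zero → sign 0
step 3: row/col 3 already zero → sign 0
step 4: row/col 4 already zero → sign 0
signature = (2, 0, 3)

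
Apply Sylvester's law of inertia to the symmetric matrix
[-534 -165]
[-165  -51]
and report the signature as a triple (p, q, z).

step 0: pivot -534 → sign −
step 1: pivot -3/178 → sign −
signature = (0, 2, 0)

Answer: (0, 2, 0)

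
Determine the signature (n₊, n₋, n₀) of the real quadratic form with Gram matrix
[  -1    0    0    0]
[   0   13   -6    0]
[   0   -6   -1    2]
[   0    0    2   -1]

step 0: pivot -1 → sign −
step 1: pivot 13 → sign +
step 2: pivot -49/13 → sign −
step 3: pivot 3/49 → sign +
signature = (2, 2, 0)

Answer: (2, 2, 0)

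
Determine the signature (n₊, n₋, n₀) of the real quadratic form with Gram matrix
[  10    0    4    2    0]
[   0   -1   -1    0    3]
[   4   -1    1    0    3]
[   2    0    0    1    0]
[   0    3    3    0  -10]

Answer: (2, 3, 0)

Derivation:
step 0: pivot 10 → sign +
step 1: pivot -1 → sign −
step 2: pivot 2/5 → sign +
step 3: pivot -1 → sign −
step 4: pivot -1 → sign −
signature = (2, 3, 0)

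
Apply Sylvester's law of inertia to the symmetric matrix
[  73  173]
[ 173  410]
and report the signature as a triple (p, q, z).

Answer: (2, 0, 0)

Derivation:
step 0: pivot 73 → sign +
step 1: pivot 1/73 → sign +
signature = (2, 0, 0)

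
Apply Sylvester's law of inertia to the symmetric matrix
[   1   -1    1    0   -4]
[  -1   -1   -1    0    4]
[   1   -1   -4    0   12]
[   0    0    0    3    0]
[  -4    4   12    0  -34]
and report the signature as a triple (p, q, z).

Answer: (3, 2, 0)

Derivation:
step 0: pivot 1 → sign +
step 1: pivot -2 → sign −
step 2: pivot -5 → sign −
step 3: pivot 3 → sign +
step 4: pivot 6/5 → sign +
signature = (3, 2, 0)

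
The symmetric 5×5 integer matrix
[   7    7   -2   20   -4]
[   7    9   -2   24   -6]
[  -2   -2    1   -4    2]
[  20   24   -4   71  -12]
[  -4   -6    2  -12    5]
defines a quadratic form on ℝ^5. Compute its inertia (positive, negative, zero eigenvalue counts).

step 0: pivot 7 → sign +
step 1: pivot 2 → sign +
step 2: pivot 3/7 → sign +
step 3: pivot -1 → sign −
step 4: pivot -1 → sign −
signature = (3, 2, 0)

Answer: (3, 2, 0)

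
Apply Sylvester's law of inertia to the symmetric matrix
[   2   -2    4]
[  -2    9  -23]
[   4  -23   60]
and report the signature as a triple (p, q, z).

step 0: pivot 2 → sign +
step 1: pivot 7 → sign +
step 2: pivot 3/7 → sign +
signature = (3, 0, 0)

Answer: (3, 0, 0)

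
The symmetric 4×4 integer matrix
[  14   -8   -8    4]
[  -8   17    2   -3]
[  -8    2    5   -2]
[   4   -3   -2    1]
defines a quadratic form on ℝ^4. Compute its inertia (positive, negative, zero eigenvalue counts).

step 0: pivot 14 → sign +
step 1: pivot 87/7 → sign +
step 2: pivot -3/29 → sign −
step 3: row/col 3 already zero → sign 0
signature = (2, 1, 1)

Answer: (2, 1, 1)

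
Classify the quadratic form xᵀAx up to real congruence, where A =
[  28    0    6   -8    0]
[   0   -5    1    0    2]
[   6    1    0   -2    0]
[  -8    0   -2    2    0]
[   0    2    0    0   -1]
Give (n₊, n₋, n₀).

step 0: pivot 28 → sign +
step 1: pivot -5 → sign −
step 2: pivot -38/35 → sign −
step 3: pivot -4/19 → sign −
step 4: row/col 4 already zero → sign 0
signature = (1, 3, 1)

Answer: (1, 3, 1)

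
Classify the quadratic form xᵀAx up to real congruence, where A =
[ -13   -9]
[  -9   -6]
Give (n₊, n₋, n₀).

Answer: (1, 1, 0)

Derivation:
step 0: pivot -13 → sign −
step 1: pivot 3/13 → sign +
signature = (1, 1, 0)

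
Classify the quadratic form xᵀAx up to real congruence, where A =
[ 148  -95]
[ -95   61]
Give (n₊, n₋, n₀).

step 0: pivot 148 → sign +
step 1: pivot 3/148 → sign +
signature = (2, 0, 0)

Answer: (2, 0, 0)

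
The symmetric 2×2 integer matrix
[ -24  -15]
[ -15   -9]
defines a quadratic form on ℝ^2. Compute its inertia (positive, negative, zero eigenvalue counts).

Answer: (1, 1, 0)

Derivation:
step 0: pivot -24 → sign −
step 1: pivot 3/8 → sign +
signature = (1, 1, 0)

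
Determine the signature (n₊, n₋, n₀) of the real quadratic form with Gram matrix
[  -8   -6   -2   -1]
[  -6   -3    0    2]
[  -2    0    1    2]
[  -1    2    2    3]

Answer: (2, 2, 0)

Derivation:
step 0: pivot -8 → sign −
step 1: pivot 3/2 → sign +
step 2: pivot -23/12 → sign −
step 3: pivot 3/23 → sign +
signature = (2, 2, 0)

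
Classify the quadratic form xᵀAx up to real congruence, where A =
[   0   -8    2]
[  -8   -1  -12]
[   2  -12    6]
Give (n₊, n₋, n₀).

Answer: (1, 2, 0)

Derivation:
step 0: pivot -1 → sign −
step 1: pivot 64 → sign +
step 2: pivot -1/16 → sign −
signature = (1, 2, 0)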